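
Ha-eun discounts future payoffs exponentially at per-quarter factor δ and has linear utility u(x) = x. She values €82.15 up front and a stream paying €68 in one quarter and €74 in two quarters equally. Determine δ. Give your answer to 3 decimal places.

δ ≈ 0.690

Equating present values: 82.15 = 68δ + 74δ².
That is, 74δ² + 68δ − 82.15 = 0, a quadratic in δ.
By the quadratic formula (taking the positive root), δ = (−68 + √28940.40) / 148 ≈ 0.690.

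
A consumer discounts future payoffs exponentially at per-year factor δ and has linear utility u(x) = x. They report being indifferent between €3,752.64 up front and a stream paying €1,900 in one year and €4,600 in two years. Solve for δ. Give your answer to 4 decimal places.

Equating present values: 3752.64 = 1900δ + 4600δ².
So 4600δ² + 1900δ − 3752.64 = 0.
The positive root is δ = [−1900 + √(1900² + 4·4600·3752.64)] / (2·4600) = (−1900 + 8524.000)/9200 ≈ 0.7200.

δ ≈ 0.7200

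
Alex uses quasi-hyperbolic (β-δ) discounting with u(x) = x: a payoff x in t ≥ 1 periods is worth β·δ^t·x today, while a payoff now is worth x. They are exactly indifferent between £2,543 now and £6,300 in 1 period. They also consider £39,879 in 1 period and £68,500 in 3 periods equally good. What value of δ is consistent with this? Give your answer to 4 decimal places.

δ ≈ 0.7630

From the later pair, β·δ^1·39879 = β·δ^3·68500; dividing through, δ^2 = 39879/68500 = 0.58218, so δ = 0.76300.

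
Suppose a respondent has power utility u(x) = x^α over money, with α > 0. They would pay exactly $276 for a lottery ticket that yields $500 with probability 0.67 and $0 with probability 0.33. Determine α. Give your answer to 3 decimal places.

The lottery's expected utility is 0.67·u(500) + 0.33·u(0) = 0.67·500^α (since u(0) = 0 for α > 0).
Equating: 276^α = 0.67·500^α, i.e. 0.5520^α = 0.67.
α = ln(0.67) / ln(276/500) = -0.400478/-0.594207 ≈ 0.674.

α ≈ 0.674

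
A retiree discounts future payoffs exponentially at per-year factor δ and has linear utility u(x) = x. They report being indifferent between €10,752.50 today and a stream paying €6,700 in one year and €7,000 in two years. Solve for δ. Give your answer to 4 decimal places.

δ ≈ 0.8500

The stream is worth 6700δ + 7000δ² today, so 6700δ + 7000δ² = 10752.50.
That is, 7000δ² + 6700δ − 10752.50 = 0, a quadratic in δ.
δ = (−6700 + √(6700² + 4·7000·10752.50)) / (2·7000) = (−6700 + √345960000.00) / 14000 ≈ 0.8500.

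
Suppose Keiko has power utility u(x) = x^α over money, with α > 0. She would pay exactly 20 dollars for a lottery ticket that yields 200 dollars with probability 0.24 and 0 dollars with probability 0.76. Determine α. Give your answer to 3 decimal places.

α ≈ 0.620

Since u(0) = 0, the lottery's EU is 0.24·200^α.
Indifference: 20^α = 0.24·200^α, so (20/200)^α = 0.24.
Take logs: α = ln 0.24 / ln(20/200) ≈ 0.61979.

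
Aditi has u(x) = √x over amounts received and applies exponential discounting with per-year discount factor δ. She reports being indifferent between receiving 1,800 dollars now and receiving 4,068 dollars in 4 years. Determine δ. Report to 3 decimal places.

δ ≈ 0.903

The payoff in 4 years is discounted by δ^4, so u(1800) = δ^4·u(4068) and δ^4 = u(1800)/u(4068).
Since u(x) = √x, δ^4 = √(1800/4068) = 0.66519.
Hence δ = (0.66519)^(1/4) = 0.90310.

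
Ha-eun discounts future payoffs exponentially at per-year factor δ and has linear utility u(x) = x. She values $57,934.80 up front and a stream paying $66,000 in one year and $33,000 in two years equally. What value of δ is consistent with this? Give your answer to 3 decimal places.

The stream is worth 66000δ + 33000δ² today, so 66000δ + 33000δ² = 57934.80.
Rearranged: 33000δ² + 66000δ − 57934.80 = 0.
δ = (−66000 + √(66000² + 4·33000·57934.80)) / (2·33000) = (−66000 + √12003393600.00) / 66000 ≈ 0.660.

δ ≈ 0.660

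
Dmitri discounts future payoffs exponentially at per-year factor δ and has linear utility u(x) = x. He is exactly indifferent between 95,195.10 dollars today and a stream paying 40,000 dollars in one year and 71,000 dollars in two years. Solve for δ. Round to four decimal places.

δ ≈ 0.9100

Equating present values: 95195.10 = 40000δ + 71000δ².
Rearranged: 71000δ² + 40000δ − 95195.10 = 0.
δ = (−40000 + √(40000² + 4·71000·95195.10)) / (2·71000) = (−40000 + √28635408400.00) / 142000 ≈ 0.9100.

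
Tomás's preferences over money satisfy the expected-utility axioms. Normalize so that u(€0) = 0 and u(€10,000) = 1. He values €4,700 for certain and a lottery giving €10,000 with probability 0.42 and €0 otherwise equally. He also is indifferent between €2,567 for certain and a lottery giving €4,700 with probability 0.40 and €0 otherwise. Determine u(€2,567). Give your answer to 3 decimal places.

0.168

The first gamble pins u(€4,700): it must equal 0.42·1 + 0.58·0 = 0.42.
The second indifference gives u(€2,567) = 0.40·u(€4,700) + 0.60·u(€0) = 0.40·0.42 + 0.60·0.00 = 0.1680.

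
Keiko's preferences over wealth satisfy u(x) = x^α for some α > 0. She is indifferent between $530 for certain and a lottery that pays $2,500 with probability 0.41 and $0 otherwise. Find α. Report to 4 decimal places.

Since u(0) = 0, the lottery's EU is 0.41·2500^α.
Indifference: 530^α = 0.41·2500^α, so (530/2500)^α = 0.41.
Taking logs: α·ln(530/2500) = ln(0.41), so α = -0.8915981 / -1.5511690 ≈ 0.5748.

α ≈ 0.5748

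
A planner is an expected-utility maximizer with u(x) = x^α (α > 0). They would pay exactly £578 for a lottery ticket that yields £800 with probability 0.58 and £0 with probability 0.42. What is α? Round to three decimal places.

The lottery's expected utility is 0.58·u(800) + 0.42·u(0) = 0.58·800^α (since u(0) = 0 for α > 0).
Indifference: 578^α = 0.58·800^α, so (578/800)^α = 0.58.
α = ln(0.58) / ln(578/800) = -0.544727/-0.325038 ≈ 1.676.

α ≈ 1.676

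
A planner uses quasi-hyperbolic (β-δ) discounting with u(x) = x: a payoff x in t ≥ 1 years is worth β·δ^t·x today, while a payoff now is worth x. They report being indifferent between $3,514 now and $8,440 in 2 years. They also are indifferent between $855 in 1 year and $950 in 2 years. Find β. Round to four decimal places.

β ≈ 0.5140

The second indifference involves only future payoffs, so β cancels: β·δ^1·855 = β·δ^2·950, giving δ = 855/950 = 0.90000.
Substituting δ into 3514 = β·δ^2·8440: β = 3514/(6836.400) ≈ 0.5140.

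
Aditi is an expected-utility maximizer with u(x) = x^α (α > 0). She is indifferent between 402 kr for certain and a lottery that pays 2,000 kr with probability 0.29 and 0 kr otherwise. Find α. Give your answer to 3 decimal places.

The lottery's expected utility is 0.29·u(2000) + 0.71·u(0) = 0.29·2000^α (since u(0) = 0 for α > 0).
Setting u(402) equal to that: 402^α = 0.29·2000^α ⇒ (402/2000)^α = 0.29.
α = ln(0.29) / ln(402/2000) = -1.237874/-1.604450 ≈ 0.772.

α ≈ 0.772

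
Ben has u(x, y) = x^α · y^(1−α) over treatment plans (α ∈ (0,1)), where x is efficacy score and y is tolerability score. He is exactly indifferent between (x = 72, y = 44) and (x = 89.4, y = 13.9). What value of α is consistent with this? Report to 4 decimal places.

Set the two utilities equal: 72^α·44^(1−α) = 89.4^α·13.9^(1−α).
(72/89.4)^α = (13.9/44)^(1−α); take logs: α·ln(72/89.4) = (1−α)·ln(13.9/44), i.e. α·-0.2164546 = (1−α)·-1.1523008.
With A = -0.2164546 and B = -1.1523008: α·A = (1−α)·B, so α = B/(A+B) = -1.1523008/-1.3687554 ≈ 0.8419.

α ≈ 0.8419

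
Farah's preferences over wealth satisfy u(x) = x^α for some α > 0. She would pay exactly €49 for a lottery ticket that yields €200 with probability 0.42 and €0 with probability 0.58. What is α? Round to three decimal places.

α ≈ 0.617

Since u(0) = 0, the lottery's EU is 0.42·200^α.
Indifference: 49^α = 0.42·200^α, so (49/200)^α = 0.42.
α = ln(0.42) / ln(49/200) = -0.867501/-1.406497 ≈ 0.617.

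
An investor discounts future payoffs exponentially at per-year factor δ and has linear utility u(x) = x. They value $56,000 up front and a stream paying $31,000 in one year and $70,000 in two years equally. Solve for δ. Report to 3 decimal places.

δ ≈ 0.700

Equating present values: 56000 = 31000δ + 70000δ².
Rearranged: 70000δ² + 31000δ − 56000 = 0.
The positive root is δ = [−31000 + √(31000² + 4·70000·56000)] / (2·70000) = (−31000 + 129000.000)/140000 ≈ 0.700.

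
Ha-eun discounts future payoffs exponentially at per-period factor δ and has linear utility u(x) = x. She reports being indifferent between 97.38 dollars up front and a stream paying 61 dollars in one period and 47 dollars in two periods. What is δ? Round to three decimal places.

Present value of the stream is 61·δ + 47·δ². Indifference gives 61δ + 47δ² = 97.38.
Rearranged: 47δ² + 61δ − 97.38 = 0.
δ = (−61 + √(61² + 4·47·97.38)) / (2·47) = (−61 + √22028.44) / 94 ≈ 0.930.

δ ≈ 0.930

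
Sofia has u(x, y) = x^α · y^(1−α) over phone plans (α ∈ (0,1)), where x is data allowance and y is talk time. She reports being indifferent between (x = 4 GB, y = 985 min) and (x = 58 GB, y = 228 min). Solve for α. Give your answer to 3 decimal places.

Set the two utilities equal: 4^α·985^(1−α) = 58^α·228^(1−α).
(4/58)^α = (228/985)^(1−α); take logs: α·ln(4/58) = (1−α)·ln(228/985), i.e. α·-2.674149 = (1−α)·-1.463296.
Thus α·(-4.137445) = -1.463296, so α = -1.463296/-4.137445 ≈ 0.354.

α ≈ 0.354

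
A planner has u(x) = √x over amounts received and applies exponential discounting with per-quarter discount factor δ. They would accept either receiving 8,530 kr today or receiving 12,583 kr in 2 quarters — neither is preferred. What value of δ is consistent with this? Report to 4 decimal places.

δ ≈ 0.9074

The payoff in 2 quarters is discounted by δ^2, so u(8530) = δ^2·u(12583) and δ^2 = u(8530)/u(12583).
Since u(x) = √x, δ^2 = √(8530/12583) = 0.82335.
Hence δ = (0.82335)^(1/2) = 0.907384.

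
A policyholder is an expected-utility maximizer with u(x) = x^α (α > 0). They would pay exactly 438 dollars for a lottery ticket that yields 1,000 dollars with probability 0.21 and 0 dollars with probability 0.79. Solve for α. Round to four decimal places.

Since u(0) = 0, the lottery's EU is 0.21·1000^α.
Equating: 438^α = 0.21·1000^α, i.e. 0.4380^α = 0.21.
Take logs: α = ln 0.21 / ln(438/1000) ≈ 1.890465.

α ≈ 1.8905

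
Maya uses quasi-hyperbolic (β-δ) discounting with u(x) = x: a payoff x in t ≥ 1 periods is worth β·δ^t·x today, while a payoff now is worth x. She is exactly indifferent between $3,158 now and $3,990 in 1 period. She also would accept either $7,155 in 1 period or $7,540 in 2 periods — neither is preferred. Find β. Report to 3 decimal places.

Both payoffs in the second observation are in the future, so β drops out: δ^1·7155 = δ^2·7540 ⇒ δ = 7155/7540 = 0.94894.
Now use the now-vs-future pair: 3158 = β·δ·3990 gives β = 3158/(0.94894·3990) ≈ 0.834.

β ≈ 0.834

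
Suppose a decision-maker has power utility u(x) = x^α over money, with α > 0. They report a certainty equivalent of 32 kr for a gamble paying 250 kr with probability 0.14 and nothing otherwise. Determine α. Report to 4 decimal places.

Since u(0) = 0, the lottery's EU is 0.14·250^α.
Equating: 32^α = 0.14·250^α, i.e. 0.1280^α = 0.14.
Take logs: α = ln 0.14 / ln(32/250) ≈ 0.956408.

α ≈ 0.9564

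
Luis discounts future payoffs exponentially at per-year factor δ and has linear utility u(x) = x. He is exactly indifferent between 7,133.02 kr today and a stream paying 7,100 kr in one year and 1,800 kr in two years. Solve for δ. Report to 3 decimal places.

The stream is worth 7100δ + 1800δ² today, so 7100δ + 1800δ² = 7133.02.
So 1800δ² + 7100δ − 7133.02 = 0.
δ = (−7100 + √(7100² + 4·1800·7133.02)) / (2·1800) = (−7100 + √101767744.00) / 3600 ≈ 0.830.

δ ≈ 0.830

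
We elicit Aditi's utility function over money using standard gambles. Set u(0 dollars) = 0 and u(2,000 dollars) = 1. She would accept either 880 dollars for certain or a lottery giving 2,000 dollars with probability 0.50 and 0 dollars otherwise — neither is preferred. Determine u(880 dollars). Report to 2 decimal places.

0.50

The indifference gives u(880 dollars) = 0.50·u(2,000 dollars) + 0.50·u(0 dollars) = 0.50·1 + 0.50·0 = 0.50.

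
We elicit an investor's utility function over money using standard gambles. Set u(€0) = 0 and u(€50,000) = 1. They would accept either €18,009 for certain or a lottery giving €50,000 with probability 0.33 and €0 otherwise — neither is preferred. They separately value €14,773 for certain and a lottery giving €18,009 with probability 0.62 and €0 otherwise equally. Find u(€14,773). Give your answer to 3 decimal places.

0.205

From the first indifference, u(€18,009) = 0.33·u(€50,000) + 0.67·u(€0) = 0.33·1 + 0.67·0 = 0.33.
The second indifference gives u(€14,773) = 0.62·u(€18,009) + 0.38·u(€0) = 0.62·0.33 + 0.38·0.00 = 0.2046.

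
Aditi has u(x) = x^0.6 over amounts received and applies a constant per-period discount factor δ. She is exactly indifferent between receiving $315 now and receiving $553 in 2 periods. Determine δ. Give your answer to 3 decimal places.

δ ≈ 0.845

The payoff in 2 periods is discounted by δ^2, so u(315) = δ^2·u(553) and δ^2 = u(315)/u(553).
With u(x) = x^0.6: δ^2 = 315^0.6/553^0.6 = (315/553)^0.6 = 0.71343.
Hence δ = (0.71343)^(1/2) = 0.84465.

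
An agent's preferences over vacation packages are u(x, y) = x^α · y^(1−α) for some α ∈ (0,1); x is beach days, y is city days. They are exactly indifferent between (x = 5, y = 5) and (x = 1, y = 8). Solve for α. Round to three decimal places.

α ≈ 0.226

Indifference: 5^α · 5^(1−α) = 1^α · 8^(1−α).
Rearrange to (5/1)^α = (8/5)^(1−α) and take logs: α·1.609438 = (1−α)·0.470004.
With A = 1.609438 and B = 0.470004: α·A = (1−α)·B, so α = B/(A+B) = 0.470004/2.079442 ≈ 0.226.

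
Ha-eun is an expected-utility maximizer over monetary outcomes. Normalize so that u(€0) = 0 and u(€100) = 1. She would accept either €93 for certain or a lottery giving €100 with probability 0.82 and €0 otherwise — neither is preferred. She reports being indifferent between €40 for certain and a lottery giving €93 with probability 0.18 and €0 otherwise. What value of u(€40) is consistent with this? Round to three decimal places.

0.148

First, u(€93) = 0.82·u(€100) + 0.18·u(€0) = 0.82.
Chaining: u(€40) = 0.18·0.82 + 0.82·0.00 = 0.1476.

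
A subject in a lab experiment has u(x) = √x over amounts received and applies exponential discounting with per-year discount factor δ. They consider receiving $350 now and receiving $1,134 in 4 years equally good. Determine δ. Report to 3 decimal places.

The payoff in 4 years is discounted by δ^4, so u(350) = δ^4·u(1134) and δ^4 = u(350)/u(1134).
Since u(x) = √x, δ^4 = √(350/1134) = 0.55556.
Hence δ = (0.55556)^(1/4) = 0.86334.

δ ≈ 0.863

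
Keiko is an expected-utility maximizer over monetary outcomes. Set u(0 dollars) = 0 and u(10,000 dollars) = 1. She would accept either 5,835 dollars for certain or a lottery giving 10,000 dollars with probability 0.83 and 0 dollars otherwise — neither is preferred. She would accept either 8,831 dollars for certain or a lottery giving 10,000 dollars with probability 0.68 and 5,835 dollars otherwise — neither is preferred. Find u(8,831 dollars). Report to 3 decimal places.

0.946

From the first indifference, u(5,835 dollars) = 0.83·u(10,000 dollars) + 0.17·u(0 dollars) = 0.83·1 + 0.17·0 = 0.83.
Then u(8,831 dollars) = 0.68·u(10,000 dollars) + 0.32·u(5,835 dollars) = 0.68·1.00 + 0.32·0.83 = 0.9456.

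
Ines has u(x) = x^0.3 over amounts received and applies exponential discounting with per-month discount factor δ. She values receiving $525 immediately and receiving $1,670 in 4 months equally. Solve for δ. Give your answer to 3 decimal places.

The payoff in 4 months is discounted by δ^4, so u(525) = δ^4·u(1670) and δ^4 = u(525)/u(1670).
With u(x) = x^0.3: δ^4 = 525^0.3/1670^0.3 = (525/1670)^0.3 = 0.70670.
Hence δ = (0.70670)^(1/4) = 0.91687.

δ ≈ 0.917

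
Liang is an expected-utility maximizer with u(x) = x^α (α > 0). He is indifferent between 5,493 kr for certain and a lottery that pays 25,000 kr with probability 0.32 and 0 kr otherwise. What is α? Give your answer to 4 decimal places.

EU(lottery) = 0.32·25000^α + 0.68·0 = 0.32·25000^α.
Equating: 5493^α = 0.32·25000^α, i.e. 0.2197^α = 0.32.
α = ln(0.32) / ln(5493/25000) = -1.1394343/-1.5154013 ≈ 0.7519.

α ≈ 0.7519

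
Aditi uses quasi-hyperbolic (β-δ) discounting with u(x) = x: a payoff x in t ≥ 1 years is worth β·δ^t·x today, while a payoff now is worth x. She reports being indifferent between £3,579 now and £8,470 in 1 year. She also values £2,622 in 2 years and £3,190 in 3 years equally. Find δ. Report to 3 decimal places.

Both payoffs in the second observation are in the future, so β drops out: δ^2·2622 = δ^3·3190 ⇒ δ = 2622/3190 = 0.82194.

δ ≈ 0.822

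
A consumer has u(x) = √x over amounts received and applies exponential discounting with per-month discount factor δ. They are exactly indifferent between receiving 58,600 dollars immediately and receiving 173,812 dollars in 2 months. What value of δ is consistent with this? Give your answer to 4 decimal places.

Equating discounted utilities: u(58600) = δ^2·u(173812) ⇒ δ^2 = u(58600)/u(173812).
With u(x) = √x: δ^2 = √58600/√173812 = √(58600/173812) = 0.58064.
Taking the square root: δ = 0.58064^(1/2) ≈ 0.7620.

δ ≈ 0.7620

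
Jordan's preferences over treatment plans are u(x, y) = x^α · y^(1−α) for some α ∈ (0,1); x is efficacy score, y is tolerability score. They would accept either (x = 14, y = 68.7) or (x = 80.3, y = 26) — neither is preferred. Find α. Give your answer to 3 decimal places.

α ≈ 0.357

Set the two utilities equal: 14^α·68.7^(1−α) = 80.3^α·26^(1−α).
(14/80.3)^α = (26/68.7)^(1−α); take logs: α·ln(14/80.3) = (1−α)·ln(26/68.7), i.e. α·-1.746712 = (1−α)·-0.971653.
So α/(1−α) = (-0.971653)/(-1.746712) = 0.556275, and α = 0.556275/1.556275 ≈ 0.357.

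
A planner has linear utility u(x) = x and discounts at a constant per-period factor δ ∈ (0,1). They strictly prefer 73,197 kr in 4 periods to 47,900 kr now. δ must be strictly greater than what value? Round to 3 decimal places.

δ > 0.899

Under u(x) = x this choice says 47900 < δ^4·73197.
Dividing by 73197: δ^4 > 0.65440. Both sides are positive, so the 4th root keeps the direction.
δ > 0.65440^(1/4) = 0.899.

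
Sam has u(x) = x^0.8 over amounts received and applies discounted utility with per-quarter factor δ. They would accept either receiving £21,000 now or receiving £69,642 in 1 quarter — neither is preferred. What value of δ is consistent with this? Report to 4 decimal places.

Indifference means u(21000) = δ · u(69642), so δ = u(21000)/u(69642).
Since u(x) = x^0.8, δ = (21000/69642)^0.8 = 0.30154^0.8 = 0.38325.

δ ≈ 0.3832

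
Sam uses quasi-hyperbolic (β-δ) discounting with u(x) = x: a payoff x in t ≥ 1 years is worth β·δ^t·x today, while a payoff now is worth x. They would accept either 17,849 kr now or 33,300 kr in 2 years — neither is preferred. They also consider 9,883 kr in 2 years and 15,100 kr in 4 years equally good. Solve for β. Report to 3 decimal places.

From the later pair, β·δ^2·9883 = β·δ^4·15100; dividing through, δ^2 = 9883/15100 = 0.65450, so δ = 0.80901.
Now use the now-vs-future pair: 17849 = β·δ^2·33300 gives β = 17849/(0.65450·33300) ≈ 0.819.

β ≈ 0.819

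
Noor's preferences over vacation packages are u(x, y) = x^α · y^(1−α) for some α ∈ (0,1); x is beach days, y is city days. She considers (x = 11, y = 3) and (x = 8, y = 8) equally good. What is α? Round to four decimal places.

α ≈ 0.7549

Indifference: 11^α · 3^(1−α) = 8^α · 8^(1−α).
(11/8)^α = (8/3)^(1−α); take logs: α·ln(11/8) = (1−α)·ln(8/3), i.e. α·0.3184537 = (1−α)·0.9808293.
With A = 0.3184537 and B = 0.9808293: α·A = (1−α)·B, so α = B/(A+B) = 0.9808293/1.2992830 ≈ 0.7549.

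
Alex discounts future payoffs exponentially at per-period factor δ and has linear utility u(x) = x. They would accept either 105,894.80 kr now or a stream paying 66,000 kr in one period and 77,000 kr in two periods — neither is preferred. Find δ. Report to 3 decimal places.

Present value of the stream is 66000·δ + 77000·δ². Indifference gives 66000δ + 77000δ² = 105894.80.
That is, 77000δ² + 66000δ − 105894.80 = 0, a quadratic in δ.
The positive root is δ = [−66000 + √(66000² + 4·77000·105894.80)] / (2·77000) = (−66000 + 192280.000)/154000 ≈ 0.820.

δ ≈ 0.820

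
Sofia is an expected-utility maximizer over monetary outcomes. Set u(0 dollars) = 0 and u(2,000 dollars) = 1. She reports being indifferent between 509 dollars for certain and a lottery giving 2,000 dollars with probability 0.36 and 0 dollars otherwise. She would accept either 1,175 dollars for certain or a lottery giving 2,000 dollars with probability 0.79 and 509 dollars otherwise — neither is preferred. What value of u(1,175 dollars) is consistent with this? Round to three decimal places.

0.866

First, u(509 dollars) = 0.36·u(2,000 dollars) + 0.64·u(0 dollars) = 0.36.
Then u(1,175 dollars) = 0.79·u(2,000 dollars) + 0.21·u(509 dollars) = 0.79·1.00 + 0.21·0.36 = 0.8656.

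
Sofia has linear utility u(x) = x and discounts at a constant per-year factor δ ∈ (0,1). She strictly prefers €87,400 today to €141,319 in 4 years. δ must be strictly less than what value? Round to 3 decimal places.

δ < 0.887

The preference means 87400 > δ^4·141319.
Dividing by 141319: δ^4 < 0.61846. Both sides are positive, so the 4th root keeps the direction.
δ < 0.61846^(1/4) = 0.887.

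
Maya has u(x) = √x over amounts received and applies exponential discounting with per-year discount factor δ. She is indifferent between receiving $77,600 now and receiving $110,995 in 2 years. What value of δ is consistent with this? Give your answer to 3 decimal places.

The payoff in 2 years is discounted by δ^2, so u(77600) = δ^2·u(110995) and δ^2 = u(77600)/u(110995).
Since u(x) = √x, δ^2 = √(77600/110995) = 0.83614.
Taking the square root: δ = 0.83614^(1/2) ≈ 0.914.

δ ≈ 0.914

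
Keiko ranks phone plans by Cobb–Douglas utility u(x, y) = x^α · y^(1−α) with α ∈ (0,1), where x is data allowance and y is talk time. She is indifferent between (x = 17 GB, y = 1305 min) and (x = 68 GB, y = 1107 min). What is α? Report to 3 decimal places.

α ≈ 0.106

The Cobb–Douglas utilities coincide, so 17^α·1305^(1−α) = 68^α·1107^(1−α).
Rearrange to (17/68)^α = (1107/1305)^(1−α) and take logs: α·-1.386294 = (1−α)·-0.164549.
So α/(1−α) = (-0.164549)/(-1.386294) = 0.118697, and α = 0.118697/1.118697 ≈ 0.106.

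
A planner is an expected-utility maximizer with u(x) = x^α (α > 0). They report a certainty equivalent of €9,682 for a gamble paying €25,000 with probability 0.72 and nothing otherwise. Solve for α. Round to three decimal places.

α ≈ 0.346

The lottery's expected utility is 0.72·u(25000) + 0.28·u(0) = 0.72·25000^α (since u(0) = 0 for α > 0).
Indifference: 9682^α = 0.72·25000^α, so (9682/25000)^α = 0.72.
Take logs: α = ln 0.72 / ln(9682/25000) ≈ 0.34630.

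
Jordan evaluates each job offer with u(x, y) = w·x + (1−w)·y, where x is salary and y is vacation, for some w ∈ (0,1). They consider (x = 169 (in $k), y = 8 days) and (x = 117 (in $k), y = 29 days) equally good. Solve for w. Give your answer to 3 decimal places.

u(169,8) = u(117,29) means w·169 + (1−w)·8 = w·117 + (1−w)·29.
w·(169−117) = (1−w)·(29−8), i.e. w·52 = (1−w)·21.
Hence w = 21/(52+21) = 21/73 = 0.288.

w = 0.288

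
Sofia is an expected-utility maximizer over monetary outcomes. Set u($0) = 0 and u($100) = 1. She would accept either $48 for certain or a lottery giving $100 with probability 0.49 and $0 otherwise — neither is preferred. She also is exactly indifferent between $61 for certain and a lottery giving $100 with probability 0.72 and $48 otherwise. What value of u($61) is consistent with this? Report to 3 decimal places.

From the first indifference, u($48) = 0.49·u($100) + 0.51·u($0) = 0.49·1 + 0.51·0 = 0.49.
The second indifference gives u($61) = 0.72·u($100) + 0.28·u($48) = 0.72·1.00 + 0.28·0.49 = 0.8572.

0.857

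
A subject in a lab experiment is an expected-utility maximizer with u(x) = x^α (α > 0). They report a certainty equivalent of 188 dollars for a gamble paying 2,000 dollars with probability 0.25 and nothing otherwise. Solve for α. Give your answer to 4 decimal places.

Since u(0) = 0, the lottery's EU is 0.25·2000^α.
Indifference: 188^α = 0.25·2000^α, so (188/2000)^α = 0.25.
Taking logs: α·ln(188/2000) = ln(0.25), so α = -1.3862944 / -2.3644605 ≈ 0.5863.

α ≈ 0.5863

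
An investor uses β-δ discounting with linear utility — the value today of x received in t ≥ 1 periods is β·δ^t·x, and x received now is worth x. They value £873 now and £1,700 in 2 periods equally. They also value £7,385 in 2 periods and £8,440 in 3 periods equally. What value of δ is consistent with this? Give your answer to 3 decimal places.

Both payoffs in the second observation are in the future, so β drops out: δ^2·7385 = δ^3·8440 ⇒ δ = 7385/8440 = 0.87500.

δ ≈ 0.875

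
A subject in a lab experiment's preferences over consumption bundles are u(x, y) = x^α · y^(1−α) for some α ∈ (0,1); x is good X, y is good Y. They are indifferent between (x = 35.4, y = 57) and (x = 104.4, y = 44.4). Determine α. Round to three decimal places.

α ≈ 0.188

Indifference: 35.4^α · 57^(1−α) = 104.4^α · 44.4^(1−α).
Rearrange to (35.4/104.4)^α = (44.4/57)^(1−α) and take logs: α·-1.081518 = (1−α)·-0.249812.
With A = -1.081518 and B = -0.249812: α·A = (1−α)·B, so α = B/(A+B) = -0.249812/-1.331330 ≈ 0.188.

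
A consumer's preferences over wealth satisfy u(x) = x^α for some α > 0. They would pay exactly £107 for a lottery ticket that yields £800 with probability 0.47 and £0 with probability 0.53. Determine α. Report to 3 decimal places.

The lottery's expected utility is 0.47·u(800) + 0.53·u(0) = 0.47·800^α (since u(0) = 0 for α > 0).
Setting u(107) equal to that: 107^α = 0.47·800^α ⇒ (107/800)^α = 0.47.
Take logs: α = ln 0.47 / ln(107/800) ≈ 0.37530.

α ≈ 0.375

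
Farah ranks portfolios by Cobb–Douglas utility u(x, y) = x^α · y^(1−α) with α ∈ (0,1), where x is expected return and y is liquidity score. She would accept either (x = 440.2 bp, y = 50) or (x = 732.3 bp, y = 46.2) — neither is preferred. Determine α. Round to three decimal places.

The Cobb–Douglas utilities coincide, so 440.2^α·50^(1−α) = 732.3^α·46.2^(1−α).
Taking logs: α·ln 440.2 + (1−α)·ln 50 = α·ln 732.3 + (1−α)·ln 46.2, i.e. α·-0.508961 = (1−α)·-0.079043.
So α/(1−α) = (-0.079043)/(-0.508961) = 0.155303, and α = 0.155303/1.155303 ≈ 0.134.

α ≈ 0.134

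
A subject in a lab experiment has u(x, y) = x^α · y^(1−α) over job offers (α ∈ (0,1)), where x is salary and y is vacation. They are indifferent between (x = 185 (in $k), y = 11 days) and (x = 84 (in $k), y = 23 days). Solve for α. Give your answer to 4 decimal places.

α ≈ 0.4830

Indifference: 185^α · 11^(1−α) = 84^α · 23^(1−α).
Rearrange to (185/84)^α = (23/11)^(1−α) and take logs: α·0.7895390 = (1−α)·0.7375989.
So α/(1−α) = (0.7375989)/(0.7895390) = 0.9342146, and α = 0.9342146/1.9342146 ≈ 0.4830.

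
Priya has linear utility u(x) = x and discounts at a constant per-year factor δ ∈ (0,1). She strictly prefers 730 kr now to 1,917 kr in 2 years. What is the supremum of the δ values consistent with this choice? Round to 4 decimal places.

Under u(x) = x this choice says 730 > δ^2·1917.
So δ^2 < 730/1917 = 0.38080; taking the square root of both positive sides preserves the inequality.
δ < (730/1917)^(1/2) ≈ 0.6171.

δ < 0.6171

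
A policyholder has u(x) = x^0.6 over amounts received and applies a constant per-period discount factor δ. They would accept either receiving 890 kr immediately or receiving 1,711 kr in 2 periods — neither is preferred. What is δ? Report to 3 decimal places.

The payoff in 2 periods is discounted by δ^2, so u(890) = δ^2·u(1711) and δ^2 = u(890)/u(1711).
With u(x) = x^0.6: δ^2 = 890^0.6/1711^0.6 = (890/1711)^0.6 = 0.67559.
Hence δ = (0.67559)^(1/2) = 0.82194.

δ ≈ 0.822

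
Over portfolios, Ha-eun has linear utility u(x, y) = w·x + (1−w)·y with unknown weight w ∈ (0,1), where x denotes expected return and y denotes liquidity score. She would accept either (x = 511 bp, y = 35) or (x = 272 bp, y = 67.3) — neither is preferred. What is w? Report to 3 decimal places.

w = 0.119

Equating utilities: w·511 + (1−w)·35 = w·272 + (1−w)·67.3.
Rearranging, 239·w − 32.3·(1−w) = 0.
So w/(1−w) = 32.3/239 = 0.1351, giving w = 32.3/(239+32.3) = 0.119.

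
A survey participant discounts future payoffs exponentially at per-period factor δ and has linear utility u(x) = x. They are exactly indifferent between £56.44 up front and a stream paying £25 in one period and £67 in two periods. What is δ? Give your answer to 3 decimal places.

δ ≈ 0.750

Equating present values: 56.44 = 25δ + 67δ².
Rearranged: 67δ² + 25δ − 56.44 = 0.
By the quadratic formula (taking the positive root), δ = (−25 + √15750.92) / 134 ≈ 0.750.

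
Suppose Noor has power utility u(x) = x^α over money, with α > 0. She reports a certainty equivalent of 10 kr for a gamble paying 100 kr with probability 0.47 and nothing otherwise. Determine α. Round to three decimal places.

Since u(0) = 0, the lottery's EU is 0.47·100^α.
Indifference: 10^α = 0.47·100^α, so (10/100)^α = 0.47.
Take logs: α = ln 0.47 / ln(10/100) ≈ 0.32790.

α ≈ 0.328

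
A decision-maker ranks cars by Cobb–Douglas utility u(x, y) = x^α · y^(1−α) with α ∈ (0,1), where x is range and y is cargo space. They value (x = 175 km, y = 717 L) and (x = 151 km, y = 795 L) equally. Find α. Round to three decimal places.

α ≈ 0.412

The Cobb–Douglas utilities coincide, so 175^α·717^(1−α) = 151^α·795^(1−α).
Rearrange to (175/151)^α = (795/717)^(1−α) and take logs: α·0.147506 = (1−α)·0.103266.
So α/(1−α) = (0.103266)/(0.147506) = 0.700080, and α = 0.700080/1.700080 ≈ 0.412.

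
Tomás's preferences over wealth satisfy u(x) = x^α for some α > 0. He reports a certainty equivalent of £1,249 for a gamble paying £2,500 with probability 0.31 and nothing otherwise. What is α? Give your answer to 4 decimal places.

The lottery's expected utility is 0.31·u(2500) + 0.69·u(0) = 0.31·2500^α (since u(0) = 0 for α > 0).
Indifference: 1249^α = 0.31·2500^α, so (1249/2500)^α = 0.31.
Take logs: α = ln 0.31 / ln(1249/2500) ≈ 1.687711.

α ≈ 1.6877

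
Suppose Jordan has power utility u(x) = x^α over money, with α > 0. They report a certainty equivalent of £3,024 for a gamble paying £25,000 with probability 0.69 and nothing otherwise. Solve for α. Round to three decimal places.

α ≈ 0.176

Since u(0) = 0, the lottery's EU is 0.69·25000^α.
Equating: 3024^α = 0.69·25000^α, i.e. 0.1210^α = 0.69.
Taking logs: α·ln(3024/25000) = ln(0.69), so α = -0.371064 / -2.112295 ≈ 0.176.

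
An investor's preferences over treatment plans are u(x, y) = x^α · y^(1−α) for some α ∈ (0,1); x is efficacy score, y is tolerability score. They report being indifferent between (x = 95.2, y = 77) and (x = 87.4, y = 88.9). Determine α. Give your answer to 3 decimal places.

α ≈ 0.627

The Cobb–Douglas utilities coincide, so 95.2^α·77^(1−α) = 87.4^α·88.9^(1−α).
(95.2/87.4)^α = (88.9/77)^(1−α); take logs: α·ln(95.2/87.4) = (1−α)·ln(88.9/77), i.e. α·0.085485 = (1−α)·0.143707.
So α/(1−α) = (0.143707)/(0.085485) = 1.681079, and α = 1.681079/2.681079 ≈ 0.627.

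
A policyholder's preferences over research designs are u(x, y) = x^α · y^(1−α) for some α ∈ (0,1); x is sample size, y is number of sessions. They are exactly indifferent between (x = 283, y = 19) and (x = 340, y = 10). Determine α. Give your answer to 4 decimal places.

α ≈ 0.7777

Indifference: 283^α · 19^(1−α) = 340^α · 10^(1−α).
Rearrange to (283/340)^α = (10/19)^(1−α) and take logs: α·-0.1834987 = (1−α)·-0.6418539.
Thus α·(-0.8253526) = -0.6418539, so α = -0.6418539/-0.8253526 ≈ 0.7777.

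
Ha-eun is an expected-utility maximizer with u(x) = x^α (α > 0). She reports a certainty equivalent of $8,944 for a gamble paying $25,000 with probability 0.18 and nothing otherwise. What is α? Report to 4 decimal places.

Since u(0) = 0, the lottery's EU is 0.18·25000^α.
Equating: 8944^α = 0.18·25000^α, i.e. 0.3578^α = 0.18.
Take logs: α = ln 0.18 / ln(8944/25000) ≈ 1.668266.

α ≈ 1.6683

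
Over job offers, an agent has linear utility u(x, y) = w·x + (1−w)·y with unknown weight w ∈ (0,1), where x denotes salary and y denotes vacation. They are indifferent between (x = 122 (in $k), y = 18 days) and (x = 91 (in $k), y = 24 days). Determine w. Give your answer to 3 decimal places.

w = 0.162

u(122,18) = u(91,24) means w·122 + (1−w)·18 = w·91 + (1−w)·24.
Collecting terms: w·31 = (1−w)·6.
Hence w = 6/(31+6) = 6/37 = 0.162.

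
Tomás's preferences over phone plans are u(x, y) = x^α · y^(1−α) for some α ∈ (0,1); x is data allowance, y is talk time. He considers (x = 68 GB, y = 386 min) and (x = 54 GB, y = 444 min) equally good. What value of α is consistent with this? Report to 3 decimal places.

The Cobb–Douglas utilities coincide, so 68^α·386^(1−α) = 54^α·444^(1−α).
Rearrange to (68/54)^α = (444/386)^(1−α) and take logs: α·0.230524 = (1−α)·0.139987.
With A = 0.230524 and B = 0.139987: α·A = (1−α)·B, so α = B/(A+B) = 0.139987/0.370511 ≈ 0.378.

α ≈ 0.378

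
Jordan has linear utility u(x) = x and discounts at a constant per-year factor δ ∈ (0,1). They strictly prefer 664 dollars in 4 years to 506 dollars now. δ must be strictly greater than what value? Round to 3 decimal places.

δ > 0.934

Comparing present values: 506 < δ^4·664.
So δ^4 > 506/664 = 0.76205; taking the 4th root of both positive sides preserves the inequality.
δ > (506/664)^(1/4) ≈ 0.934.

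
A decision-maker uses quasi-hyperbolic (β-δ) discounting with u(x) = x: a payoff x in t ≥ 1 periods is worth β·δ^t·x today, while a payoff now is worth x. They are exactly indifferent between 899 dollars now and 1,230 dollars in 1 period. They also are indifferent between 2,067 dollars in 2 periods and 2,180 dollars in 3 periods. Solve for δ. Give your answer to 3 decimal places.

δ ≈ 0.948

From the later pair, β·δ^2·2067 = β·δ^3·2180; dividing through, δ = 2067/2180 = 0.94817.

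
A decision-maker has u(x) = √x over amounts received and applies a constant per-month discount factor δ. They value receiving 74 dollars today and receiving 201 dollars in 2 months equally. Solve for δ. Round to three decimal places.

Indifference means u(74) = δ^2 · u(201), so δ^2 = u(74)/u(201).
Since u(x) = √x, δ^2 = √(74/201) = 0.60676.
Taking the square root: δ = 0.60676^(1/2) ≈ 0.779.

δ ≈ 0.779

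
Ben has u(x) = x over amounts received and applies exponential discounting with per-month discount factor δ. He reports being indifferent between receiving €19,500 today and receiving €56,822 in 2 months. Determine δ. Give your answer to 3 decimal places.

δ ≈ 0.586

Indifference means u(19500) = δ^2 · u(56822), so δ^2 = u(19500)/u(56822).
With u(x) = x: δ^2 = 19500/56822 = 0.34318.
So δ = 0.34318^(1/2) ≈ 0.586.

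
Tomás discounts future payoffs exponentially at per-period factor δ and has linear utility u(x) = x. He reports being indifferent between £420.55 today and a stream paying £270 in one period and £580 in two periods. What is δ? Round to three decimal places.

Equating present values: 420.55 = 270δ + 580δ².
That is, 580δ² + 270δ − 420.55 = 0, a quadratic in δ.
By the quadratic formula (taking the positive root), δ = (−270 + √1048576.00) / 1160 ≈ 0.650.

δ ≈ 0.650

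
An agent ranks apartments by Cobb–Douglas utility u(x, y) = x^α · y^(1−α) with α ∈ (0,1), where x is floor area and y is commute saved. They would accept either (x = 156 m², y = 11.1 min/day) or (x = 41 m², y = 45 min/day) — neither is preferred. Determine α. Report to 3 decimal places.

α ≈ 0.512

The Cobb–Douglas utilities coincide, so 156^α·11.1^(1−α) = 41^α·45^(1−α).
(156/41)^α = (45/11.1)^(1−α); take logs: α·ln(156/41) = (1−α)·ln(45/11.1), i.e. α·1.336284 = (1−α)·1.399717.
With A = 1.336284 and B = 1.399717: α·A = (1−α)·B, so α = B/(A+B) = 1.399717/2.736001 ≈ 0.512.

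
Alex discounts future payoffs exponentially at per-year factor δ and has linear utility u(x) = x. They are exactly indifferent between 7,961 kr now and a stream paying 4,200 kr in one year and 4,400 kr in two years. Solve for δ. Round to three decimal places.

δ ≈ 0.950

Equating present values: 7961 = 4200δ + 4400δ².
Rearranged: 4400δ² + 4200δ − 7961 = 0.
By the quadratic formula (taking the positive root), δ = (−4200 + √157753600.00) / 8800 ≈ 0.950.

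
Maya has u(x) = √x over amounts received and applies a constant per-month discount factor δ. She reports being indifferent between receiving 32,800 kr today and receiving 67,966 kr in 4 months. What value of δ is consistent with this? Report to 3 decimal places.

δ ≈ 0.913

Equating discounted utilities: u(32800) = δ^4·u(67966) ⇒ δ^4 = u(32800)/u(67966).
With u(x) = √x: δ^4 = √32800/√67966 = √(32800/67966) = 0.69469.
Hence δ = (0.69469)^(1/4) = 0.91295.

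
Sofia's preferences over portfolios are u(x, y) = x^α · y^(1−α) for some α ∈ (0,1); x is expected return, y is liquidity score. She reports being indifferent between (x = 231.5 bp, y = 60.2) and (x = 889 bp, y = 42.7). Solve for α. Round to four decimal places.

Set the two utilities equal: 231.5^α·60.2^(1−α) = 889^α·42.7^(1−α).
(231.5/889)^α = (42.7/60.2)^(1−α); take logs: α·ln(231.5/889) = (1−α)·ln(42.7/60.2), i.e. α·-1.3455174 = (1−α)·-0.3434734.
So α/(1−α) = (-0.3434734)/(-1.3455174) = 0.2552724, and α = 0.2552724/1.2552724 ≈ 0.2034.

α ≈ 0.2034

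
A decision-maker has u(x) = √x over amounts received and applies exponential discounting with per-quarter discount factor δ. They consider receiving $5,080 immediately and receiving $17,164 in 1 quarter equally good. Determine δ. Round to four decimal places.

Indifference means u(5080) = δ · u(17164), so δ = u(5080)/u(17164).
With u(x) = √x: δ = √5080/√17164 = √(5080/17164) = 0.54403.

δ ≈ 0.5440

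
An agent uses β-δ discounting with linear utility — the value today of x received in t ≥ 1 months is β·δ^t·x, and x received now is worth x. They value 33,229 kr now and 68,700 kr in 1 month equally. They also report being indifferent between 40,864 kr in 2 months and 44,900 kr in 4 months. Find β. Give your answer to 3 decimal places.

β ≈ 0.507

The second indifference involves only future payoffs, so β cancels: β·δ^2·40864 = β·δ^4·44900, giving δ^2 = 40864/44900 = 0.91011, so δ = 0.95400.
The first indifference: 33229 = β·δ·68700, so β = 33229/(δ·68700) = 33229/(0.95400·68700) ≈ 0.507.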